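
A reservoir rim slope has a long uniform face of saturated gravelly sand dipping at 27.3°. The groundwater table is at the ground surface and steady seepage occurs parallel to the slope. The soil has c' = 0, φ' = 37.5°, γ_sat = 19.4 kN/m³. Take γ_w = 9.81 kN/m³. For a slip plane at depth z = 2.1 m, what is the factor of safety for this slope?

FS = 0.73

With seepage parallel to the slope and the water table at the surface, the effective normal stress on the slip plane uses the buoyant unit weight γ' = γ_sat − γ_w while the driving shear stress uses γ_sat:
FS = [c' + γ' z cos²β tanφ'] / [γ_sat z sinβ cosβ]
(For c' = 0 this reduces to FS = (γ'/γ_sat)·tanφ'/tanβ.)
γ' = 19.4 − 9.81 = 9.59 kN/m³
Numerator = 0.0 + 9.59·2.1·cos²27.3°·tan37.5° = 0.0 + 9.59·2.1·0.7896·0.7673 = 12.202 kPa
Denominator = 19.4·2.1·sin27.3°·cos27.3° = 19.4·2.1·0.4586·0.8886 = 16.604 kPa
FS = 12.202 / 16.604 = 0.735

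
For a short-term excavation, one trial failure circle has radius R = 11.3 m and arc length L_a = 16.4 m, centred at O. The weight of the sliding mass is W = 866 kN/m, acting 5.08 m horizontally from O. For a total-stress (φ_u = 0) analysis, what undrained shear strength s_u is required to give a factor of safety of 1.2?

s_u = 28.5 kPa

FS = s_u·L_a·R / (W·d), so s_u = FS·W·d / (L_a·R).
s_u = 1.2·866·5.08 / (16.40·11.3) = 5279.1 / 185.32 = 28.49 kPa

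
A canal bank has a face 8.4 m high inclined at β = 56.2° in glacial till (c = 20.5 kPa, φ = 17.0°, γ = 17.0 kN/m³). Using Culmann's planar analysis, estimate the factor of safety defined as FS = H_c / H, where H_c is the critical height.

H_c = (4c/γ) · sinβ cosφ / [1 − cos(β − φ)]
    = (4·20.5/17.0) · sin56.2°·cos17.0° / [1 − cos39.2°]
    = 4.824 · 0.7947 / 0.2251 = 17.03 m
FS = H_c / H = 17.03 / 8.4 = 2.028

FS = 2.03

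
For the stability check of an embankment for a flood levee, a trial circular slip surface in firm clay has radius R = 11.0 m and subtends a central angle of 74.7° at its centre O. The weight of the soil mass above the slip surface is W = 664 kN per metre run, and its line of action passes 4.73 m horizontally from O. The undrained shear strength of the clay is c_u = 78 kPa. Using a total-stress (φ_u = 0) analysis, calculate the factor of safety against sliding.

FS = 3.92

Taking moments about the centre O, the resisting moment is provided by the undrained shear strength acting along the arc:
Arc length L_a = R·θ = 11.0·(74.7°·π/180) = 11.0·1.3038 = 14.34 m
M_R = c_u·L_a·R = 78·14.34·11.0 = 12304.9 kN·m/m
M_D = W·d = 664·4.73 = 3140.7 kN·m/m
FS = M_R / M_D = 12304.9 / 3140.7 = 3.918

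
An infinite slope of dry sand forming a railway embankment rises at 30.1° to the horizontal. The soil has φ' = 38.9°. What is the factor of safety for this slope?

For a dry cohesionless infinite slope the factor of safety is FS = tanφ' / tanβ.
FS = tan38.9° / tan30.1° = 0.8069 / 0.5797 = 1.392

FS = 1.39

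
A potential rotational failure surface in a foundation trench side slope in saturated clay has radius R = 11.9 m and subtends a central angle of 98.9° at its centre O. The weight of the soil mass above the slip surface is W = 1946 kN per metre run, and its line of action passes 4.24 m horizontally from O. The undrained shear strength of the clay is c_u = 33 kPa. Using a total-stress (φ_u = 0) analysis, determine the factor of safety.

FS = 0.98

Taking moments about the centre O, the resisting moment is provided by the undrained shear strength acting along the arc:
Arc length L_a = R·θ = 11.9·(98.9°·π/180) = 11.9·1.7261 = 20.54 m
M_R = c_u·L_a·R = 33·20.54·11.9 = 8066.4 kN·m/m
M_D = W·d = 1946·4.24 = 8251.0 kN·m/m
FS = M_R / M_D = 8066.4 / 8251.0 = 0.978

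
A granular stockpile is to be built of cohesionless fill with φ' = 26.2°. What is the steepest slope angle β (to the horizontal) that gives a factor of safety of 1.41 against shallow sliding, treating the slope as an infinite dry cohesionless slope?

For an infinite dry cohesionless slope FS = tanφ'/tanβ, so tanβ = tanφ' / FS.
tanβ = tan26.2° / 1.41 = 0.4921 / 1.41 = 0.3490
β = arctan(0.3490) = 19.24°

β = 19.2°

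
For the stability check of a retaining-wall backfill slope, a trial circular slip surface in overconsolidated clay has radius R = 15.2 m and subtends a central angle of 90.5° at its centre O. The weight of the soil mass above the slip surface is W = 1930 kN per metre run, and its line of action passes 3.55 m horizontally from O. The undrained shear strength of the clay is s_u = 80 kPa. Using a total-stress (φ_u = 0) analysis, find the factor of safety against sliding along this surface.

Taking moments about the centre O, the resisting moment is provided by the undrained shear strength acting along the arc:
Arc length L_a = R·θ = 15.2·(90.5°·π/180) = 15.2·1.5795 = 24.01 m
M_R = s_u·L_a·R = 80·24.01·15.2 = 29194.6 kN·m/m
M_D = W·d = 1930·3.55 = 6851.5 kN·m/m
FS = M_R / M_D = 29194.6 / 6851.5 = 4.261

FS = 4.26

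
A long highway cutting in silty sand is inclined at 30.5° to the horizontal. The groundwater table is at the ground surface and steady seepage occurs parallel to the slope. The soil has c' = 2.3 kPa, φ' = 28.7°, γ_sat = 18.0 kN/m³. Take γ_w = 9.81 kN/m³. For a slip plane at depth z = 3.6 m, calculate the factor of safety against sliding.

FS = 0.50

With seepage parallel to the slope and the water table at the surface, the effective normal stress on the slip plane uses the buoyant unit weight γ' = γ_sat − γ_w while the driving shear stress uses γ_sat:
FS = [c' + γ' z cos²β tanφ'] / [γ_sat z sinβ cosβ]
γ' = 18.0 − 9.81 = 8.19 kN/m³
Numerator = 2.3 + 8.19·3.6·cos²30.5°·tan28.7° = 2.3 + 8.19·3.6·0.7424·0.5475 = 14.284 kPa
Denominator = 18.0·3.6·sin30.5°·cos30.5° = 18.0·3.6·0.5075·0.8616 = 28.338 kPa
FS = 14.284 / 28.338 = 0.504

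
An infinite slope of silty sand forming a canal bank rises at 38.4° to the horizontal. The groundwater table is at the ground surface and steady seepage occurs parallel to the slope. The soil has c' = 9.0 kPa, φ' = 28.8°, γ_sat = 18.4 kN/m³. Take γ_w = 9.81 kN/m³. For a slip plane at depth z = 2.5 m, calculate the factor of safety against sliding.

With seepage parallel to the slope and the water table at the surface, the effective normal stress on the slip plane uses the buoyant unit weight γ' = γ_sat − γ_w while the driving shear stress uses γ_sat:
FS = [c' + γ' z cos²β tanφ'] / [γ_sat z sinβ cosβ]
γ' = 18.4 − 9.81 = 8.59 kN/m³
Numerator = 9.0 + 8.59·2.5·cos²38.4°·tan28.8° = 9.0 + 8.59·2.5·0.6142·0.5498 = 16.251 kPa
Denominator = 18.4·2.5·sin38.4°·cos38.4° = 18.4·2.5·0.6211·0.7837 = 22.392 kPa
FS = 16.251 / 22.392 = 0.726

FS = 0.73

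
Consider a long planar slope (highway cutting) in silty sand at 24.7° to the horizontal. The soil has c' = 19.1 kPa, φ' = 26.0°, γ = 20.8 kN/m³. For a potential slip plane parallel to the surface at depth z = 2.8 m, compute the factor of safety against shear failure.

For an infinite slope with a slip plane parallel to the surface (no pore pressure): FS = [c' + γz cos²β tanφ'] / [γz sinβ cosβ].
γz = 20.8·2.8 = 58.24 kN/m²
Numerator = 19.1 + 58.24·cos²24.7°·tan26.0° = 19.1 + 58.24·0.8254·0.4877 = 42.546 kPa
Denominator = 58.24·sin24.7°·cos24.7° = 58.24·0.4179·0.9085 = 22.110 kPa
FS = 42.546 / 22.110 = 1.924

FS = 1.92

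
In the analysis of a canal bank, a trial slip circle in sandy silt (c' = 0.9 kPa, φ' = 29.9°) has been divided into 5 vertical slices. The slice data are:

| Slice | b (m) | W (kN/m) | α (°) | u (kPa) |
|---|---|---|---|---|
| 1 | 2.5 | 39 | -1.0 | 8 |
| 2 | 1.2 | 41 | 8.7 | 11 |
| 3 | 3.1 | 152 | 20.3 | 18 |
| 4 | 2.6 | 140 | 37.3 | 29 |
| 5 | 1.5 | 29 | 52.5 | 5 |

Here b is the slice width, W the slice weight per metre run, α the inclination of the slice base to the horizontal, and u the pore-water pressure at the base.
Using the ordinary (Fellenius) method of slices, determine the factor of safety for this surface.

FS = 0.59

Ordinary method of slices: FS = Σ[c'·Δl_i + (W_i cosα_i − u_i·Δl_i)·tanφ'] / Σ W_i sinα_i, with Δl_i = b_i / cosα_i.
Slice 1: Δl = 2.5/cos(-1.0°) = 2.500 m; N'_1 = 39·cos(-1.0°) − 8·2.500 = 19.0; c'Δl = 2.25; W sinα = -0.7
Slice 2: Δl = 1.2/cos8.7° = 1.214 m; N'_2 = 41·cos8.7° − 11·1.214 = 27.2; c'Δl = 1.09; W sinα = 6.2
Slice 3: Δl = 3.1/cos20.3° = 3.305 m; N'_3 = 152·cos20.3° − 18·3.305 = 83.1; c'Δl = 2.97; W sinα = 52.7
Slice 4: Δl = 2.6/cos37.3° = 3.268 m; N'_4 = 140·cos37.3° − 29·3.268 = 16.6; c'Δl = 2.94; W sinα = 84.8
Slice 5: Δl = 1.5/cos52.5° = 2.464 m; N'_5 = 29·cos52.5° − 5·2.464 = 5.3; c'Δl = 2.22; W sinα = 23.0
Σc'Δl = 11.5 kN/m; ΣN' = 151.1 kN/m; ΣW sinα = 166.1 kN/m
Resisting = 11.5 + 151.1·tan29.9° = 11.5 + 86.9 = 98.4 kN/m
FS = 98.4 / 166.1 = 0.592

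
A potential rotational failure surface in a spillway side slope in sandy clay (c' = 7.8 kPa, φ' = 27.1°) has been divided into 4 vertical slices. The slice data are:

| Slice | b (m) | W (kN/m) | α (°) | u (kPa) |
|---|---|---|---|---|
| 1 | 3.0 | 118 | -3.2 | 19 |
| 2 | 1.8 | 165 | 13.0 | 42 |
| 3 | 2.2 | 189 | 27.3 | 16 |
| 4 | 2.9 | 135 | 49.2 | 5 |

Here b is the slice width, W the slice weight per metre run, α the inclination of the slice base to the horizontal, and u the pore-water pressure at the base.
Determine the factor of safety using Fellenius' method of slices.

Ordinary method of slices: FS = Σ[c'·Δl_i + (W_i cosα_i − u_i·Δl_i)·tanφ'] / Σ W_i sinα_i, with Δl_i = b_i / cosα_i.
Slice 1: Δl = 3.0/cos(-3.2°) = 3.005 m; N'_1 = 118·cos(-3.2°) − 19·3.005 = 60.7; c'Δl = 23.44; W sinα = -6.6
Slice 2: Δl = 1.8/cos13.0° = 1.847 m; N'_2 = 165·cos13.0° − 42·1.847 = 83.2; c'Δl = 14.41; W sinα = 37.1
Slice 3: Δl = 2.2/cos27.3° = 2.476 m; N'_3 = 189·cos27.3° − 16·2.476 = 128.3; c'Δl = 19.31; W sinα = 86.7
Slice 4: Δl = 2.9/cos49.2° = 4.438 m; N'_4 = 135·cos49.2° − 5·4.438 = 66.0; c'Δl = 34.62; W sinα = 102.2
Σc'Δl = 91.8 kN/m; ΣN' = 338.3 kN/m; ΣW sinα = 219.4 kN/m
Resisting = 91.8 + 338.3·tan27.1° = 91.8 + 173.1 = 264.9 kN/m
FS = 264.9 / 219.4 = 1.207

FS = 1.21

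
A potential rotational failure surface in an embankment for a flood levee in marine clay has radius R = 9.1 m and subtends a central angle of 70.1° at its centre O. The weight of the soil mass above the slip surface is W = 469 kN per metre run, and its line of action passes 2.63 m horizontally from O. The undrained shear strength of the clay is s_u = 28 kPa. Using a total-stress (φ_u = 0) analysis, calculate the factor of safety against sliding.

FS = 2.30

Taking moments about the centre O, the resisting moment is provided by the undrained shear strength acting along the arc:
Arc length L_a = R·θ = 9.1·(70.1°·π/180) = 9.1·1.2235 = 11.13 m
M_R = s_u·L_a·R = 28·11.13·9.1 = 2836.8 kN·m/m
M_D = W·d = 469·2.63 = 1233.5 kN·m/m
FS = M_R / M_D = 2836.8 / 1233.5 = 2.300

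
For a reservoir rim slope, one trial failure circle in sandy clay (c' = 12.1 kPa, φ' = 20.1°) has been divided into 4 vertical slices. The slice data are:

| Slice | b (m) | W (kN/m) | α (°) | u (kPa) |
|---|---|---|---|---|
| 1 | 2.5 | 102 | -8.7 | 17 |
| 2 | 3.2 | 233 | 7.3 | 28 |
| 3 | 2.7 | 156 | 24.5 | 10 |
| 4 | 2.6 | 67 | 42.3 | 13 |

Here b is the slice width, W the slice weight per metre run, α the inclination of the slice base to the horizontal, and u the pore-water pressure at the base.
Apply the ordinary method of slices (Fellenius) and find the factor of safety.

FS = 2.12

Ordinary method of slices: FS = Σ[c'·Δl_i + (W_i cosα_i − u_i·Δl_i)·tanφ'] / Σ W_i sinα_i, with Δl_i = b_i / cosα_i.
Slice 1: Δl = 2.5/cos(-8.7°) = 2.529 m; N'_1 = 102·cos(-8.7°) − 17·2.529 = 57.8; c'Δl = 30.60; W sinα = -15.4
Slice 2: Δl = 3.2/cos7.3° = 3.226 m; N'_2 = 233·cos7.3° − 28·3.226 = 140.8; c'Δl = 39.04; W sinα = 29.6
Slice 3: Δl = 2.7/cos24.5° = 2.967 m; N'_3 = 156·cos24.5° − 10·2.967 = 112.3; c'Δl = 35.90; W sinα = 64.7
Slice 4: Δl = 2.6/cos42.3° = 3.515 m; N'_4 = 67·cos42.3° − 13·3.515 = 3.9; c'Δl = 42.53; W sinα = 45.1
Σc'Δl = 148.1 kN/m; ΣN' = 314.8 kN/m; ΣW sinα = 124.0 kN/m
Resisting = 148.1 + 314.8·tan20.1° = 148.1 + 115.2 = 263.3 kN/m
FS = 263.3 / 124.0 = 2.124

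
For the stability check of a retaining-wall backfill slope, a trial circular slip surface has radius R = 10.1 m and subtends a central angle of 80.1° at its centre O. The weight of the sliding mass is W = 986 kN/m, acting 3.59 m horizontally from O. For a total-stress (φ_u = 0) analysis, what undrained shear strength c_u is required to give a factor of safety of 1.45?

c_u = 36.0 kPa

FS = c_u·L_a·R / (W·d), so c_u = FS·W·d / (L_a·R).
Arc length L_a = R·θ = 10.1·(80.1°·π/180) = 10.1·1.3980 = 14.12 m
c_u = 1.45·986·3.59 / (14.12·10.1) = 5132.6 / 142.61 = 35.99 kPa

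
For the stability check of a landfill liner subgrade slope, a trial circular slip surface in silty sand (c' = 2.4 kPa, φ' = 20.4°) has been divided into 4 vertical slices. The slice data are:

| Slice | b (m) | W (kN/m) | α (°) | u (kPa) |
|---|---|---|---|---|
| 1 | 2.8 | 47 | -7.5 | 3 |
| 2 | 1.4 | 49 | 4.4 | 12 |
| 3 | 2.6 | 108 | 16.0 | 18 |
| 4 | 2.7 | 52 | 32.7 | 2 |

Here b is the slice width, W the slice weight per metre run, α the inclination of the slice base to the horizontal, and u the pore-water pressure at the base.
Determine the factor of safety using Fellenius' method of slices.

Ordinary method of slices: FS = Σ[c'·Δl_i + (W_i cosα_i − u_i·Δl_i)·tanφ'] / Σ W_i sinα_i, with Δl_i = b_i / cosα_i.
Slice 1: Δl = 2.8/cos(-7.5°) = 2.824 m; N'_1 = 47·cos(-7.5°) − 3·2.824 = 38.1; c'Δl = 6.78; W sinα = -6.1
Slice 2: Δl = 1.4/cos4.4° = 1.404 m; N'_2 = 49·cos4.4° − 12·1.404 = 32.0; c'Δl = 3.37; W sinα = 3.8
Slice 3: Δl = 2.6/cos16.0° = 2.705 m; N'_3 = 108·cos16.0° − 18·2.705 = 55.1; c'Δl = 6.49; W sinα = 29.8
Slice 4: Δl = 2.7/cos32.7° = 3.209 m; N'_4 = 52·cos32.7° − 2·3.209 = 37.3; c'Δl = 7.70; W sinα = 28.1
Σc'Δl = 24.3 kN/m; ΣN' = 162.6 kN/m; ΣW sinα = 55.5 kN/m
Resisting = 24.3 + 162.6·tan20.4° = 24.3 + 60.5 = 84.8 kN/m
FS = 84.8 / 55.5 = 1.529

FS = 1.53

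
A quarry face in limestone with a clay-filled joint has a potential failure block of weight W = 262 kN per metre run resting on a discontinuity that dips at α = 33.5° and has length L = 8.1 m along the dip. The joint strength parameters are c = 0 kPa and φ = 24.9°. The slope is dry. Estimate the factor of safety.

FS = 0.70

Resolving the block weight along and normal to the plane and applying the Mohr–Coulomb strength on the joint:
N' = W cosα = 262·cos33.5° = 218.5 kN/m
Driving force T = W sinα = 262·sin33.5° = 144.6 kN/m
Resisting force R = c·L + N'·tanφ = 0·8.1 + 218.5·tan24.9° = 0.0 + 101.4 = 101.4 kN/m
FS = R / T = 101.4 / 144.6 = 0.701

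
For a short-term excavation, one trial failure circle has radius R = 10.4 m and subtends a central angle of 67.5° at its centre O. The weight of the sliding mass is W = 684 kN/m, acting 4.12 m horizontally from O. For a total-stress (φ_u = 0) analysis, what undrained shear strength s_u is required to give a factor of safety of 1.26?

s_u = 27.9 kPa

FS = s_u·L_a·R / (W·d), so s_u = FS·W·d / (L_a·R).
Arc length L_a = R·θ = 10.4·(67.5°·π/180) = 10.4·1.1781 = 12.25 m
s_u = 1.26·684·4.12 / (12.25·10.4) = 3550.8 / 127.42 = 27.87 kPa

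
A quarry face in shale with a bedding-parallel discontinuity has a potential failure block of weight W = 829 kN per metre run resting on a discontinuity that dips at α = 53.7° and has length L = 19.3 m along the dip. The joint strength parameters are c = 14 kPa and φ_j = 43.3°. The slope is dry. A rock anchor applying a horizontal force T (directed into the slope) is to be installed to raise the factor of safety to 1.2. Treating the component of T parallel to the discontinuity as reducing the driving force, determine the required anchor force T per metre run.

Resolving forces along and normal to the sliding plane, with the horizontal anchor force T adding T·sinα to the effective normal force and T·cosα acting up the plane against the driving force:
FS = [cL + (W cosα + T sinα) tanφ_j] / [W sinα − T cosα]
Without the anchor: N' = 490.8 kN/m, driving T_d = 668.1 kN/m, resisting R = 14·19.3 + 490.8·tan43.3° = 732.7 kN/m, FS = 1.10.
Setting FS = 1.2 and solving for T:
1.2·(668.1 − T cos53.7°) = 732.7 + T sin53.7°·tan43.3°
T·(sin53.7°·tan43.3° + 1.2·cos53.7°) = 1.2·668.1 − 732.7
T·(0.8059·0.9424 + 1.2·0.5920) = 801.7 − 732.7 = 69.1
T·1.4699 = 69.1
T = 47.0 kN/m

T = 47 kN/m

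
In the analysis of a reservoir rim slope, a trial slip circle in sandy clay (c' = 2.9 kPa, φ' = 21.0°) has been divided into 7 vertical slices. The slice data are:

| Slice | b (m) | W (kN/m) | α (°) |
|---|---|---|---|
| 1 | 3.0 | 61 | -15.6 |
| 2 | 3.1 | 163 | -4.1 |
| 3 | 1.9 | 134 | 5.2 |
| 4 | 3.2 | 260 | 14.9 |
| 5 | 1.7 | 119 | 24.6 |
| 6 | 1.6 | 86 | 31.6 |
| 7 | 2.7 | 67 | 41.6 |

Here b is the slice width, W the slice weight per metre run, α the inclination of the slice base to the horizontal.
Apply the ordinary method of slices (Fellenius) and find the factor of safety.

Ordinary method of slices: FS = Σ[c'·Δl_i + (W_i cosα_i)·tanφ'] / Σ W_i sinα_i, with Δl_i = b_i / cosα_i.
Slice 1: Δl = 3.0/cos(-15.6°) = 3.115 m; N'_1 = 61·cos(-15.6°) = 58.8; c'Δl = 9.03; W sinα = -16.4
Slice 2: Δl = 3.1/cos(-4.1°) = 3.108 m; N'_2 = 163·cos(-4.1°) = 162.6; c'Δl = 9.01; W sinα = -11.7
Slice 3: Δl = 1.9/cos5.2° = 1.908 m; N'_3 = 134·cos5.2° = 133.4; c'Δl = 5.53; W sinα = 12.1
Slice 4: Δl = 3.2/cos14.9° = 3.311 m; N'_4 = 260·cos14.9° = 251.3; c'Δl = 9.60; W sinα = 66.9
Slice 5: Δl = 1.7/cos24.6° = 1.870 m; N'_5 = 119·cos24.6° = 108.2; c'Δl = 5.42; W sinα = 49.5
Slice 6: Δl = 1.6/cos31.6° = 1.879 m; N'_6 = 86·cos31.6° = 73.2; c'Δl = 5.45; W sinα = 45.1
Slice 7: Δl = 2.7/cos41.6° = 3.611 m; N'_7 = 67·cos41.6° = 50.1; c'Δl = 10.47; W sinα = 44.5
Σc'Δl = 54.5 kN/m; ΣN' = 837.6 kN/m; ΣW sinα = 190.0 kN/m
Resisting = 54.5 + 837.6·tan21.0° = 54.5 + 321.5 = 376.0 kN/m
FS = 376.0 / 190.0 = 1.979

FS = 1.98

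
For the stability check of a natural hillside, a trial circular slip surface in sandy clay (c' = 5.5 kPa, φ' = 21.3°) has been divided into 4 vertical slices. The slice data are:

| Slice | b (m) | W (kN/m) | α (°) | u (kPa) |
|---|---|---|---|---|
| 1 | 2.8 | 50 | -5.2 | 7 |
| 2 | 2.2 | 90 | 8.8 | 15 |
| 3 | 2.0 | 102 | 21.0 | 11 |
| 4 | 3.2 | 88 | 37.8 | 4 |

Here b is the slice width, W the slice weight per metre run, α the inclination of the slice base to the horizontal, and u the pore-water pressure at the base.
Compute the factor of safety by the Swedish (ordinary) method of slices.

FS = 1.44

Ordinary method of slices: FS = Σ[c'·Δl_i + (W_i cosα_i − u_i·Δl_i)·tanφ'] / Σ W_i sinα_i, with Δl_i = b_i / cosα_i.
Slice 1: Δl = 2.8/cos(-5.2°) = 2.812 m; N'_1 = 50·cos(-5.2°) − 7·2.812 = 30.1; c'Δl = 15.46; W sinα = -4.5
Slice 2: Δl = 2.2/cos8.8° = 2.226 m; N'_2 = 90·cos8.8° − 15·2.226 = 55.5; c'Δl = 12.24; W sinα = 13.8
Slice 3: Δl = 2.0/cos21.0° = 2.142 m; N'_3 = 102·cos21.0° − 11·2.142 = 71.7; c'Δl = 11.78; W sinα = 36.6
Slice 4: Δl = 3.2/cos37.8° = 4.050 m; N'_4 = 88·cos37.8° − 4·4.050 = 53.3; c'Δl = 22.27; W sinα = 53.9
Σc'Δl = 61.8 kN/m; ΣN' = 210.7 kN/m; ΣW sinα = 99.7 kN/m
Resisting = 61.8 + 210.7·tan21.3° = 61.8 + 82.1 = 143.9 kN/m
FS = 143.9 / 99.7 = 1.443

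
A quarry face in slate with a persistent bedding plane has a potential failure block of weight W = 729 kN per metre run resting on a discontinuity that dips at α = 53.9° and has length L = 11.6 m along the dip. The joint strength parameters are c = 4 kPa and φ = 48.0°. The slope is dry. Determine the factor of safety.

Resolving the block weight along and normal to the plane and applying the Mohr–Coulomb strength on the joint:
N' = W cosα = 729·cos53.9° = 429.5 kN/m
Driving force T = W sinα = 729·sin53.9° = 589.0 kN/m
Resisting force R = c·L + N'·tanφ = 4·11.6 + 429.5·tan48.0° = 46.4 + 477.0 = 523.4 kN/m
FS = R / T = 523.4 / 589.0 = 0.889

FS = 0.89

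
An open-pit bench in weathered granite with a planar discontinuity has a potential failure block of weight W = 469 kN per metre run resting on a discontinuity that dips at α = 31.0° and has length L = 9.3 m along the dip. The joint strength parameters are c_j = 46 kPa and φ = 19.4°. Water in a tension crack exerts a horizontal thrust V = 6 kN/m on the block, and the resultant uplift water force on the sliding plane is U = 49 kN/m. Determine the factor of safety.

FS = 2.23

Resolving the block weight along and normal to the plane and applying the Mohr–Coulomb strength on the joint:
N' = W cosα − U − V sinα = 469·cos31.0° − 49 − 6·sin31.0° = 349.9 kN/m
Driving force T = W sinα + V cosα = 469·sin31.0° + 6·cos31.0° = 246.7 kN/m
Resisting force R = c_j·L + N'·tanφ = 46·9.3 + 349.9·tan19.4° = 427.8 + 123.2 = 551.0 kN/m
FS = R / T = 551.0 / 246.7 = 2.234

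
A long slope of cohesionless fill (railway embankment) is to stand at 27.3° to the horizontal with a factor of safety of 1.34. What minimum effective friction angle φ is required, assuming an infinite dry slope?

φ = 34.7°

FS = tanφ/tanβ ⇒ tanφ = FS · tanβ = 1.34 · tan27.3° = 0.6916
φ = arctan(0.6916) = 34.67°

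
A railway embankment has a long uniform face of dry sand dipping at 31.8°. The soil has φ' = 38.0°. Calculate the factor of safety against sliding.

FS = 1.26

For a dry cohesionless infinite slope the factor of safety is FS = tanφ' / tanβ.
FS = tan38.0° / tan31.8° = 0.7813 / 0.6200 = 1.260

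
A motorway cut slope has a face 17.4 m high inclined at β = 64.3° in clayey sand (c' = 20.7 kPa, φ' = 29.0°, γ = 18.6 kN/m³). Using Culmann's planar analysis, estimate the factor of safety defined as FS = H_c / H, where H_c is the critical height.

FS = 1.10

H_c = (4c'/γ) · sinβ cosφ' / [1 − cos(β − φ')]
    = (4·20.7/18.6) · sin64.3°·cos29.0° / [1 − cos35.3°]
    = 4.452 · 0.7881 / 0.1839 = 19.08 m
FS = H_c / H = 19.08 / 17.4 = 1.097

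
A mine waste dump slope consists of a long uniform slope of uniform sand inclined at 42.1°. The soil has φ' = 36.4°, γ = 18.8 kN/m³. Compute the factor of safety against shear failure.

FS = 0.82

For a dry cohesionless infinite slope the factor of safety is FS = tanφ' / tanβ.
FS = tan36.4° / tan42.1° = 0.7373 / 0.9036 = 0.816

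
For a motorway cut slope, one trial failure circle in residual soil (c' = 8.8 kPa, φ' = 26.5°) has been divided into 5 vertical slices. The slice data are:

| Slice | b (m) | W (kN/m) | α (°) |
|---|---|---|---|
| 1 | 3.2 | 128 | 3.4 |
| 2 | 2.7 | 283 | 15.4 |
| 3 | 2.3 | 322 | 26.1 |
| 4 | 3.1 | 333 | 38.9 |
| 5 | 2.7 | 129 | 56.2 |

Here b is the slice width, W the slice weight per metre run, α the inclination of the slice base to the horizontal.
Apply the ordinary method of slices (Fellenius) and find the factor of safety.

Ordinary method of slices: FS = Σ[c'·Δl_i + (W_i cosα_i)·tanφ'] / Σ W_i sinα_i, with Δl_i = b_i / cosα_i.
Slice 1: Δl = 3.2/cos3.4° = 3.206 m; N'_1 = 128·cos3.4° = 127.8; c'Δl = 28.21; W sinα = 7.6
Slice 2: Δl = 2.7/cos15.4° = 2.801 m; N'_2 = 283·cos15.4° = 272.8; c'Δl = 24.64; W sinα = 75.2
Slice 3: Δl = 2.3/cos26.1° = 2.561 m; N'_3 = 322·cos26.1° = 289.2; c'Δl = 22.54; W sinα = 141.7
Slice 4: Δl = 3.1/cos38.9° = 3.983 m; N'_4 = 333·cos38.9° = 259.2; c'Δl = 35.05; W sinα = 209.1
Slice 5: Δl = 2.7/cos56.2° = 4.854 m; N'_5 = 129·cos56.2° = 71.8; c'Δl = 42.71; W sinα = 107.2
Σc'Δl = 153.2 kN/m; ΣN' = 1020.7 kN/m; ΣW sinα = 540.7 kN/m
Resisting = 153.2 + 1020.7·tan26.5° = 153.2 + 508.9 = 662.1 kN/m
FS = 662.1 / 540.7 = 1.224

FS = 1.22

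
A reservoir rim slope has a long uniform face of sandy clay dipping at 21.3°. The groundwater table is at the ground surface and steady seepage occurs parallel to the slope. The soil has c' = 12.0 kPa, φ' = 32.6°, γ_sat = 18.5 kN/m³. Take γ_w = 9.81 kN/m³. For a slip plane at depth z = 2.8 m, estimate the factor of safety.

With seepage parallel to the slope and the water table at the surface, the effective normal stress on the slip plane uses the buoyant unit weight γ' = γ_sat − γ_w while the driving shear stress uses γ_sat:
FS = [c' + γ' z cos²β tanφ'] / [γ_sat z sinβ cosβ]
γ' = 18.5 − 9.81 = 8.69 kN/m³
Numerator = 12.0 + 8.69·2.8·cos²21.3°·tan32.6° = 12.0 + 8.69·2.8·0.8680·0.6395 = 25.508 kPa
Denominator = 18.5·2.8·sin21.3°·cos21.3° = 18.5·2.8·0.3633·0.9317 = 17.531 kPa
FS = 25.508 / 17.531 = 1.455

FS = 1.45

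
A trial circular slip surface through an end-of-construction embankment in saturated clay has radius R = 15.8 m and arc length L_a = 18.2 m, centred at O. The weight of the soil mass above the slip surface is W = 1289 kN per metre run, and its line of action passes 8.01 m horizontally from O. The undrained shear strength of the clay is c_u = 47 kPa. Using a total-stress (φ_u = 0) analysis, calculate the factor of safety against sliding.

FS = 1.31

Taking moments about the centre O, the resisting moment is provided by the undrained shear strength acting along the arc:
M_R = c_u·L_a·R = 47·18.20·15.8 = 13515.3 kN·m/m
M_D = W·d = 1289·8.01 = 10324.9 kN·m/m
FS = M_R / M_D = 13515.3 / 10324.9 = 1.309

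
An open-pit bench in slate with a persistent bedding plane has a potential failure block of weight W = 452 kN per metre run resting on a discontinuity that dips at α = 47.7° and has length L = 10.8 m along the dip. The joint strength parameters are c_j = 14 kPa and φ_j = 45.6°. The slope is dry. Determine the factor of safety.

Resolving the block weight along and normal to the plane and applying the Mohr–Coulomb strength on the joint:
N' = W cosα = 452·cos47.7° = 304.2 kN/m
Driving force T = W sinα = 452·sin47.7° = 334.3 kN/m
Resisting force R = c_j·L + N'·tanφ_j = 14·10.8 + 304.2·tan45.6° = 151.2 + 310.6 = 461.8 kN/m
FS = R / T = 461.8 / 334.3 = 1.381

FS = 1.38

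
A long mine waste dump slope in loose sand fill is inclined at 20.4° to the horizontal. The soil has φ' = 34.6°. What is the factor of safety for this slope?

FS = 1.85

For a dry cohesionless infinite slope the factor of safety is FS = tanφ' / tanβ.
FS = tan34.6° / tan20.4° = 0.6899 / 0.3719 = 1.855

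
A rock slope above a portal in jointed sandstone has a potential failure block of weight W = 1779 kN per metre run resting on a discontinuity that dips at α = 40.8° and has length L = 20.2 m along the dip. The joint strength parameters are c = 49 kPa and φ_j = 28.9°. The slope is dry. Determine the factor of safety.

Resolving the block weight along and normal to the plane and applying the Mohr–Coulomb strength on the joint:
N' = W cosα = 1779·cos40.8° = 1346.7 kN/m
Driving force T = W sinα = 1779·sin40.8° = 1162.4 kN/m
Resisting force R = c·L + N'·tanφ_j = 49·20.2 + 1346.7·tan28.9° = 989.8 + 743.4 = 1733.2 kN/m
FS = R / T = 1733.2 / 1162.4 = 1.491

FS = 1.49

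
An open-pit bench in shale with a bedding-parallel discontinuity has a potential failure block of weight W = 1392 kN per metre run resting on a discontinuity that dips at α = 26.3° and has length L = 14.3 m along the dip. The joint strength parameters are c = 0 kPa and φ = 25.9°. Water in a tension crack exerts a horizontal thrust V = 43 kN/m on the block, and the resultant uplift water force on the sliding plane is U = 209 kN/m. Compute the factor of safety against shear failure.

Resolving the block weight along and normal to the plane and applying the Mohr–Coulomb strength on the joint:
N' = W cosα − U − V sinα = 1392·cos26.3° − 209 − 43·sin26.3° = 1019.9 kN/m
Driving force T = W sinα + V cosα = 1392·sin26.3° + 43·cos26.3° = 655.3 kN/m
Resisting force R = c·L + N'·tanφ = 0·14.3 + 1019.9·tan25.9° = 0.0 + 495.2 = 495.2 kN/m
FS = R / T = 495.2 / 655.3 = 0.756

FS = 0.76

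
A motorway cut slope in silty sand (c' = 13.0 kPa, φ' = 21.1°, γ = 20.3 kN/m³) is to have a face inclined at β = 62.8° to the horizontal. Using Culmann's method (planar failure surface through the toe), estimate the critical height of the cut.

Culmann's analysis gives the critical failure plane at α_cr = (β + φ')/2 = (62.8 + 21.1)/2 = 42.0°, and the critical height
H_c = (4c'/γ) · sinβ cosφ' / [1 − cos(β − φ')]
    = (4·13.0/20.3) · sin62.8°·cos21.1° / [1 − cos(41.7°)]
    = 2.562 · 0.8894·0.9330 / [1 − 0.7466]
    = 2.562 · 0.8298 / 0.2534
    = 8.39 m

H_c = 8.39 m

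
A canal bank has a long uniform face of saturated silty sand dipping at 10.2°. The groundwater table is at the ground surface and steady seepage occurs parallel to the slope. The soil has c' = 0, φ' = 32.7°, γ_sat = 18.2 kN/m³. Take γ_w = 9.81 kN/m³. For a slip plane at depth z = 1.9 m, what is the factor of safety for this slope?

With seepage parallel to the slope and the water table at the surface, the effective normal stress on the slip plane uses the buoyant unit weight γ' = γ_sat − γ_w while the driving shear stress uses γ_sat:
FS = [c' + γ' z cos²β tanφ'] / [γ_sat z sinβ cosβ]
(For c' = 0 this reduces to FS = (γ'/γ_sat)·tanφ'/tanβ.)
γ' = 18.2 − 9.81 = 8.39 kN/m³
Numerator = 0.0 + 8.39·1.9·cos²10.2°·tan32.7° = 0.0 + 8.39·1.9·0.9686·0.6420 = 9.913 kPa
Denominator = 18.2·1.9·sin10.2°·cos10.2° = 18.2·1.9·0.1771·0.9842 = 6.027 kPa
FS = 9.913 / 6.027 = 1.645

FS = 1.64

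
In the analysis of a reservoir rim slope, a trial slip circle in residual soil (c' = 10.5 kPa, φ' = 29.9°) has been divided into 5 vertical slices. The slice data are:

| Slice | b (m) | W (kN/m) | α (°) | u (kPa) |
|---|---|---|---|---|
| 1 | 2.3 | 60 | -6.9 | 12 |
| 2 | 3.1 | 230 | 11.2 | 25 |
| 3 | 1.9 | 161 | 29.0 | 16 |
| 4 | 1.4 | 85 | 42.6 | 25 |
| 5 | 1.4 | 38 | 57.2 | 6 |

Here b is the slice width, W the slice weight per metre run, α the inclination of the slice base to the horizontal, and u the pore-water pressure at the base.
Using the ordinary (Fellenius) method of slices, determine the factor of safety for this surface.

FS = 1.48

Ordinary method of slices: FS = Σ[c'·Δl_i + (W_i cosα_i − u_i·Δl_i)·tanφ'] / Σ W_i sinα_i, with Δl_i = b_i / cosα_i.
Slice 1: Δl = 2.3/cos(-6.9°) = 2.317 m; N'_1 = 60·cos(-6.9°) − 12·2.317 = 31.8; c'Δl = 24.33; W sinα = -7.2
Slice 2: Δl = 3.1/cos11.2° = 3.160 m; N'_2 = 230·cos11.2° − 25·3.160 = 146.6; c'Δl = 33.18; W sinα = 44.7
Slice 3: Δl = 1.9/cos29.0° = 2.172 m; N'_3 = 161·cos29.0° − 16·2.172 = 106.1; c'Δl = 22.81; W sinα = 78.1
Slice 4: Δl = 1.4/cos42.6° = 1.902 m; N'_4 = 85·cos42.6° − 25·1.902 = 15.0; c'Δl = 19.97; W sinα = 57.5
Slice 5: Δl = 1.4/cos57.2° = 2.584 m; N'_5 = 38·cos57.2° − 6·2.584 = 5.1; c'Δl = 27.14; W sinα = 31.9
Σc'Δl = 127.4 kN/m; ΣN' = 304.5 kN/m; ΣW sinα = 205.0 kN/m
Resisting = 127.4 + 304.5·tan29.9° = 127.4 + 175.1 = 302.5 kN/m
FS = 302.5 / 205.0 = 1.476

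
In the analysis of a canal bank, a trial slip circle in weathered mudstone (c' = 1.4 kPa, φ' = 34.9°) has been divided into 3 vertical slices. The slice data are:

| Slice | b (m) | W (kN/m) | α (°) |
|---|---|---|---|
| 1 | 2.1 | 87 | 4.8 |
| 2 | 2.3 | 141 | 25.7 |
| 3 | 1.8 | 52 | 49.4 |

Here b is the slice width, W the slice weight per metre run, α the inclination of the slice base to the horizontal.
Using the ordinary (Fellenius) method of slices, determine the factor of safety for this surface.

Ordinary method of slices: FS = Σ[c'·Δl_i + (W_i cosα_i)·tanφ'] / Σ W_i sinα_i, with Δl_i = b_i / cosα_i.
Slice 1: Δl = 2.1/cos4.8° = 2.107 m; N'_1 = 87·cos4.8° = 86.7; c'Δl = 2.95; W sinα = 7.3
Slice 2: Δl = 2.3/cos25.7° = 2.553 m; N'_2 = 141·cos25.7° = 127.1; c'Δl = 3.57; W sinα = 61.1
Slice 3: Δl = 1.8/cos49.4° = 2.766 m; N'_3 = 52·cos49.4° = 33.8; c'Δl = 3.87; W sinα = 39.5
Σc'Δl = 10.4 kN/m; ΣN' = 247.6 kN/m; ΣW sinα = 107.9 kN/m
Resisting = 10.4 + 247.6·tan34.9° = 10.4 + 172.7 = 183.1 kN/m
FS = 183.1 / 107.9 = 1.697

FS = 1.70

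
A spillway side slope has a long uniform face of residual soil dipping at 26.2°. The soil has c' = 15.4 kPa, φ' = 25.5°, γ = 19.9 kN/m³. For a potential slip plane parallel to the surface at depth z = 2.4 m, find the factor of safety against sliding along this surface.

FS = 1.78

For an infinite slope with a slip plane parallel to the surface (no pore pressure): FS = [c' + γz cos²β tanφ'] / [γz sinβ cosβ].
γz = 19.9·2.4 = 47.76 kN/m²
Numerator = 15.4 + 47.76·cos²26.2°·tan25.5° = 15.4 + 47.76·0.8051·0.4770 = 33.740 kPa
Denominator = 47.76·sin26.2°·cos26.2° = 47.76·0.4415·0.8973 = 18.920 kPa
FS = 33.740 / 18.920 = 1.783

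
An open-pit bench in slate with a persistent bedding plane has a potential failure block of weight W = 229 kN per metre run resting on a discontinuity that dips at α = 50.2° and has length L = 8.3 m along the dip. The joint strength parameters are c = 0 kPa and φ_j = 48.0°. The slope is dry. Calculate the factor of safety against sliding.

Resolving the block weight along and normal to the plane and applying the Mohr–Coulomb strength on the joint:
N' = W cosα = 229·cos50.2° = 146.6 kN/m
Driving force T = W sinα = 229·sin50.2° = 175.9 kN/m
Resisting force R = c·L + N'·tanφ_j = 0·8.3 + 146.6·tan48.0° = 0.0 + 162.8 = 162.8 kN/m
FS = R / T = 162.8 / 175.9 = 0.925

FS = 0.93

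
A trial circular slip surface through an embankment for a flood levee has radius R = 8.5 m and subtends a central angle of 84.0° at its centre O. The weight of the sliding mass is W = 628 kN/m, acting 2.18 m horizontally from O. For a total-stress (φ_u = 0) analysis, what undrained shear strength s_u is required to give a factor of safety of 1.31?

s_u = 16.9 kPa

FS = s_u·L_a·R / (W·d), so s_u = FS·W·d / (L_a·R).
Arc length L_a = R·θ = 8.5·(84.0°·π/180) = 8.5·1.4661 = 12.46 m
s_u = 1.31·628·2.18 / (12.46·8.5) = 1793.4 / 105.92 = 16.93 kPa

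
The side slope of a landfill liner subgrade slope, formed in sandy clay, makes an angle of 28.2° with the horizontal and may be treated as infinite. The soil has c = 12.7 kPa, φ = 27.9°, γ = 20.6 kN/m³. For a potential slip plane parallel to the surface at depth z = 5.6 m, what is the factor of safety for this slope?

For an infinite slope with a slip plane parallel to the surface (no pore pressure): FS = [c + γz cos²β tanφ] / [γz sinβ cosβ].
γz = 20.6·5.6 = 115.36 kN/m²
Numerator = 12.7 + 115.36·cos²28.2°·tan27.9° = 12.7 + 115.36·0.7767·0.5295 = 60.141 kPa
Denominator = 115.36·sin28.2°·cos28.2° = 115.36·0.4726·0.8813 = 48.043 kPa
FS = 60.141 / 48.043 = 1.252

FS = 1.25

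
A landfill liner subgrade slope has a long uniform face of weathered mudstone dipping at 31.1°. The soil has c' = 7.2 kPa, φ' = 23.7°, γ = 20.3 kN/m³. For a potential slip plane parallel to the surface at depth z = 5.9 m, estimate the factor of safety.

FS = 0.86

For an infinite slope with a slip plane parallel to the surface (no pore pressure): FS = [c' + γz cos²β tanφ'] / [γz sinβ cosβ].
γz = 20.3·5.9 = 119.77 kN/m²
Numerator = 7.2 + 119.77·cos²31.1°·tan23.7° = 7.2 + 119.77·0.7332·0.4390 = 45.748 kPa
Denominator = 119.77·sin31.1°·cos31.1° = 119.77·0.5165·0.8563 = 52.973 kPa
FS = 45.748 / 52.973 = 0.864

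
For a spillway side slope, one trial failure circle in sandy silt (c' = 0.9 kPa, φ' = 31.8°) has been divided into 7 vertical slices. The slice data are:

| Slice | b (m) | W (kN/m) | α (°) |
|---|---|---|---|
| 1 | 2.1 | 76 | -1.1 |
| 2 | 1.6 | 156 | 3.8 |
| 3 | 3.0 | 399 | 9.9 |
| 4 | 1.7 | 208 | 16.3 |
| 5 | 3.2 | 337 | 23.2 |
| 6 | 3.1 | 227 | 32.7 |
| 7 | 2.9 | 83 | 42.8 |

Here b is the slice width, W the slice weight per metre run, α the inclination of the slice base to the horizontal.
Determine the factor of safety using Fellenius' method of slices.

Ordinary method of slices: FS = Σ[c'·Δl_i + (W_i cosα_i)·tanφ'] / Σ W_i sinα_i, with Δl_i = b_i / cosα_i.
Slice 1: Δl = 2.1/cos(-1.1°) = 2.100 m; N'_1 = 76·cos(-1.1°) = 76.0; c'Δl = 1.89; W sinα = -1.5
Slice 2: Δl = 1.6/cos3.8° = 1.604 m; N'_2 = 156·cos3.8° = 155.7; c'Δl = 1.44; W sinα = 10.3
Slice 3: Δl = 3.0/cos9.9° = 3.045 m; N'_3 = 399·cos9.9° = 393.1; c'Δl = 2.74; W sinα = 68.6
Slice 4: Δl = 1.7/cos16.3° = 1.771 m; N'_4 = 208·cos16.3° = 199.6; c'Δl = 1.59; W sinα = 58.4
Slice 5: Δl = 3.2/cos23.2° = 3.482 m; N'_5 = 337·cos23.2° = 309.7; c'Δl = 3.13; W sinα = 132.8
Slice 6: Δl = 3.1/cos32.7° = 3.684 m; N'_6 = 227·cos32.7° = 191.0; c'Δl = 3.32; W sinα = 122.6
Slice 7: Δl = 2.9/cos42.8° = 3.952 m; N'_7 = 83·cos42.8° = 60.9; c'Δl = 3.56; W sinα = 56.4
Σc'Δl = 17.7 kN/m; ΣN' = 1386.0 kN/m; ΣW sinα = 447.6 kN/m
Resisting = 17.7 + 1386.0·tan31.8° = 17.7 + 859.4 = 877.0 kN/m
FS = 877.0 / 447.6 = 1.959

FS = 1.96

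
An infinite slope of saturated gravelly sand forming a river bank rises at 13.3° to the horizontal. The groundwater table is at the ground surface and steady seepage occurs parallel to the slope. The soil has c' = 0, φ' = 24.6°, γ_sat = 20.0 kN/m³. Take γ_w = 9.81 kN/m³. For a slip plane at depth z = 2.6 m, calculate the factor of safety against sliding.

FS = 0.99

With seepage parallel to the slope and the water table at the surface, the effective normal stress on the slip plane uses the buoyant unit weight γ' = γ_sat − γ_w while the driving shear stress uses γ_sat:
FS = [c' + γ' z cos²β tanφ'] / [γ_sat z sinβ cosβ]
(For c' = 0 this reduces to FS = (γ'/γ_sat)·tanφ'/tanβ.)
γ' = 20.0 − 9.81 = 10.19 kN/m³
Numerator = 0.0 + 10.19·2.6·cos²13.3°·tan24.6° = 0.0 + 10.19·2.6·0.9471·0.4578 = 11.488 kPa
Denominator = 20.0·2.6·sin13.3°·cos13.3° = 20.0·2.6·0.2300·0.9732 = 11.642 kPa
FS = 11.488 / 11.642 = 0.987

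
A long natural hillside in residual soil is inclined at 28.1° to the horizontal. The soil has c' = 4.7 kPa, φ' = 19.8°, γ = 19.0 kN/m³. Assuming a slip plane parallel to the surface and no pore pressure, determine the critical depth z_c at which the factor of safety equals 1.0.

z_c = 1.83 m

Setting FS = 1.00 in FS = [c' + γz cos²β tanφ'] / [γz sinβ cosβ] and solving for z:
z = c' / [γ cosβ (FS·sinβ − cosβ·tanφ')]
  = 4.7 / [19.0·cos28.1°·(1.00·sin28.1° − cos28.1°·tan19.8°)]
  = 4.7 / [19.0·0.8821·(1.00·0.4710 − 0.8821·0.3600)]
  = 4.7 / 2.5715 = 1.828 m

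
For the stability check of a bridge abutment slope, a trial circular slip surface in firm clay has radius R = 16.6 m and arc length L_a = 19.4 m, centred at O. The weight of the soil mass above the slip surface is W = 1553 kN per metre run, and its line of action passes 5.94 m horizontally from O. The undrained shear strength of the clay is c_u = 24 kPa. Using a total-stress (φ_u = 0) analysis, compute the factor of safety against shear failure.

FS = 0.84

Taking moments about the centre O, the resisting moment is provided by the undrained shear strength acting along the arc:
M_R = c_u·L_a·R = 24·19.40·16.6 = 7729.0 kN·m/m
M_D = W·d = 1553·5.94 = 9224.8 kN·m/m
FS = M_R / M_D = 7729.0 / 9224.8 = 0.838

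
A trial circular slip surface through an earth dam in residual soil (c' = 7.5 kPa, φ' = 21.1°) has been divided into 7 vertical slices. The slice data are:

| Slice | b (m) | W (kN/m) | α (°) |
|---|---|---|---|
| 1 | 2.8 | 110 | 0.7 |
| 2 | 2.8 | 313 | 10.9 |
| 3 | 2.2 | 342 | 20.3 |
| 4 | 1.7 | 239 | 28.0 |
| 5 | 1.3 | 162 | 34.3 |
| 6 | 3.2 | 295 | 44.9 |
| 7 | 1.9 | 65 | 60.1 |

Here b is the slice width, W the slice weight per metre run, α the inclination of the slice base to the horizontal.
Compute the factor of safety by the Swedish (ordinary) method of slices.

Ordinary method of slices: FS = Σ[c'·Δl_i + (W_i cosα_i)·tanφ'] / Σ W_i sinα_i, with Δl_i = b_i / cosα_i.
Slice 1: Δl = 2.8/cos0.7° = 2.800 m; N'_1 = 110·cos0.7° = 110.0; c'Δl = 21.00; W sinα = 1.3
Slice 2: Δl = 2.8/cos10.9° = 2.851 m; N'_2 = 313·cos10.9° = 307.4; c'Δl = 21.39; W sinα = 59.2
Slice 3: Δl = 2.2/cos20.3° = 2.346 m; N'_3 = 342·cos20.3° = 320.8; c'Δl = 17.59; W sinα = 118.7
Slice 4: Δl = 1.7/cos28.0° = 1.925 m; N'_4 = 239·cos28.0° = 211.0; c'Δl = 14.44; W sinα = 112.2
Slice 5: Δl = 1.3/cos34.3° = 1.574 m; N'_5 = 162·cos34.3° = 133.8; c'Δl = 11.80; W sinα = 91.3
Slice 6: Δl = 3.2/cos44.9° = 4.518 m; N'_6 = 295·cos44.9° = 209.0; c'Δl = 33.88; W sinα = 208.2
Slice 7: Δl = 1.9/cos60.1° = 3.812 m; N'_7 = 65·cos60.1° = 32.4; c'Δl = 28.59; W sinα = 56.3
Σc'Δl = 148.7 kN/m; ΣN' = 1324.3 kN/m; ΣW sinα = 647.3 kN/m
Resisting = 148.7 + 1324.3·tan21.1° = 148.7 + 511.0 = 659.7 kN/m
FS = 659.7 / 647.3 = 1.019

FS = 1.02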